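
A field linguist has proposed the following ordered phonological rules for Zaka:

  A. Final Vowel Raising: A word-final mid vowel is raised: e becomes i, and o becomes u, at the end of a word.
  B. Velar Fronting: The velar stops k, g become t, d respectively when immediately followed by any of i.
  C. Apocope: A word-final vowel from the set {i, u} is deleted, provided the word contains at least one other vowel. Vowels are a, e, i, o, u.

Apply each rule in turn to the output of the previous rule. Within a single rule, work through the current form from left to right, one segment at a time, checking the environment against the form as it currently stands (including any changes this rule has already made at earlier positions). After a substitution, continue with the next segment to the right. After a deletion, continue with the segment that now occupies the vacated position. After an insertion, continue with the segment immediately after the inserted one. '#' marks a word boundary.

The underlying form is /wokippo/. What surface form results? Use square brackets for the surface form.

[wotipp]

A Final Vowel Raising: [wokippo] → [wokippu]
B Velar Fronting: [wokippu] → [wotippu]
C Apocope: [wotippu] → [wotipp]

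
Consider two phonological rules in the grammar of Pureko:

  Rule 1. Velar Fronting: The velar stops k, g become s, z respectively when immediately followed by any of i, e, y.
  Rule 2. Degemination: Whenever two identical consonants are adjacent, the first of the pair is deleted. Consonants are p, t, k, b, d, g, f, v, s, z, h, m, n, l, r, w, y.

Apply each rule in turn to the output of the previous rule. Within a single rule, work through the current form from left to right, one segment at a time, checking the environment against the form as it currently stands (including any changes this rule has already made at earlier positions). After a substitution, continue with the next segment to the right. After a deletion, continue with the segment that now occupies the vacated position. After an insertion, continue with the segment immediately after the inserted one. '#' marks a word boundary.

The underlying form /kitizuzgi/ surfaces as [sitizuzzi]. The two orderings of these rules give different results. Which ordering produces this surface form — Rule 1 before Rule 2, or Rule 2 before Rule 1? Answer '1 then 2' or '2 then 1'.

Order 1 then 2:
  1 Velar Fronting: [kitizuzgi] → [sitizuzzi]
  2 Degemination: [sitizuzzi] → [sitizuzi]
  result: [sitizuzi]
Order 2 then 1:
  2 Degemination: no change — [kitizuzgi]
  1 Velar Fronting: [kitizuzgi] → [sitizuzzi]
  result: [sitizuzzi]

2 then 1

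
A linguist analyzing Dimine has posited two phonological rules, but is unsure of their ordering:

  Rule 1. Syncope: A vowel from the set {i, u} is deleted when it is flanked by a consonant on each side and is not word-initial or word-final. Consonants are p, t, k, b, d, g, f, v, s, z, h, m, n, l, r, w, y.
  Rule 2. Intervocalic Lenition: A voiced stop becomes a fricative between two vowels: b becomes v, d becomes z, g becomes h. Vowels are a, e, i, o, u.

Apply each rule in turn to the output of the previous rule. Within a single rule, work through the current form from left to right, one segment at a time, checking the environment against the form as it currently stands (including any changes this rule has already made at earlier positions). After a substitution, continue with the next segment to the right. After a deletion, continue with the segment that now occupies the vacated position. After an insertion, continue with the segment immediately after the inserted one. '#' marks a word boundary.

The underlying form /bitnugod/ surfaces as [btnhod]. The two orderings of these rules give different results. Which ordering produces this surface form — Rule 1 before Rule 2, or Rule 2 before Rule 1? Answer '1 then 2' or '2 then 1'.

2 then 1

Order 1 then 2:
  1 Syncope: [bitnugod] → [btngod]
  2 Intervocalic Lenition: no change — [btngod]
  result: [btngod]
Order 2 then 1:
  2 Intervocalic Lenition: [bitnugod] → [bitnuhod]
  1 Syncope: [bitnuhod] → [btnhod]
  result: [btnhod]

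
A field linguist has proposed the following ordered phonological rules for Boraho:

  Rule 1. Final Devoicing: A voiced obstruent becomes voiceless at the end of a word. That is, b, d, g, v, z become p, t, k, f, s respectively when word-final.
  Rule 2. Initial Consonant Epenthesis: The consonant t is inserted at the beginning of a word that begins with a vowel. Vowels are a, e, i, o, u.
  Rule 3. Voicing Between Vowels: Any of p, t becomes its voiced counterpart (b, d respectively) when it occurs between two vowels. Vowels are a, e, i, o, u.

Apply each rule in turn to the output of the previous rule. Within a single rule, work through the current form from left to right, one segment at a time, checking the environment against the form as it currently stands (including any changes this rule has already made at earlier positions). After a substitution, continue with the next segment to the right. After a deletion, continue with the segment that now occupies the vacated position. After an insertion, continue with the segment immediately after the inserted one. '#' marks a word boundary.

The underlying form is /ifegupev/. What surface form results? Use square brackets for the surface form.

[tifegubef]

Rule 1 Final Devoicing: [ifegupev] → [ifegupef]
Rule 2 Initial Consonant Epenthesis: [ifegupef] → [tifegupef]
Rule 3 Voicing Between Vowels: [tifegupef] → [tifegubef]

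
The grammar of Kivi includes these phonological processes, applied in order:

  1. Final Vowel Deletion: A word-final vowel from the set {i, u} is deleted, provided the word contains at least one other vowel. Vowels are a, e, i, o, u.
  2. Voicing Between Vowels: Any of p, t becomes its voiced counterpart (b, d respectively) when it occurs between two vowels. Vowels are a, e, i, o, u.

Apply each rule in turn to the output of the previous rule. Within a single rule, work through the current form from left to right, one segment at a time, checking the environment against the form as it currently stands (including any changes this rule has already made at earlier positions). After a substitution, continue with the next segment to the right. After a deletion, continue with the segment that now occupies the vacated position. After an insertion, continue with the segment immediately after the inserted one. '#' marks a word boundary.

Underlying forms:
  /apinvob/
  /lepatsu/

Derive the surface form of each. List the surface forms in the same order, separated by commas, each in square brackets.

/apinvob/:
  1 Final Vowel Deletion: no change — [apinvob]
  2 Voicing Between Vowels: [apinvob] → [abinvob]
/lepatsu/:
  1 Final Vowel Deletion: [lepatsu] → [lepats]
  2 Voicing Between Vowels: [lepats] → [lebats]

[abinvob], [lebats]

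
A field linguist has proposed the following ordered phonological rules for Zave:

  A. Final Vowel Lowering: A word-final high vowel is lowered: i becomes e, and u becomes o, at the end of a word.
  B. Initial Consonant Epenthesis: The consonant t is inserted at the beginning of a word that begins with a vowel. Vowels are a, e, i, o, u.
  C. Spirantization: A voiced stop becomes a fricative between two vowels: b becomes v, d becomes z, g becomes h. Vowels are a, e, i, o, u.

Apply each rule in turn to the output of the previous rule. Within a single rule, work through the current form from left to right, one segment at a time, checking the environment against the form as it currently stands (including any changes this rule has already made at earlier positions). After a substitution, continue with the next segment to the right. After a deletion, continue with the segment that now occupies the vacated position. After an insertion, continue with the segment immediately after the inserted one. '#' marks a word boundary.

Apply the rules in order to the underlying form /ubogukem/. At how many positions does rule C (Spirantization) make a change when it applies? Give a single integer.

2

A Final Vowel Lowering: no change — [ubogukem]
B Initial Consonant Epenthesis: [ubogukem] → [tubogukem]
C Spirantization: [tubogukem] → [tuvohukem]
Rule C changed 2 position(s).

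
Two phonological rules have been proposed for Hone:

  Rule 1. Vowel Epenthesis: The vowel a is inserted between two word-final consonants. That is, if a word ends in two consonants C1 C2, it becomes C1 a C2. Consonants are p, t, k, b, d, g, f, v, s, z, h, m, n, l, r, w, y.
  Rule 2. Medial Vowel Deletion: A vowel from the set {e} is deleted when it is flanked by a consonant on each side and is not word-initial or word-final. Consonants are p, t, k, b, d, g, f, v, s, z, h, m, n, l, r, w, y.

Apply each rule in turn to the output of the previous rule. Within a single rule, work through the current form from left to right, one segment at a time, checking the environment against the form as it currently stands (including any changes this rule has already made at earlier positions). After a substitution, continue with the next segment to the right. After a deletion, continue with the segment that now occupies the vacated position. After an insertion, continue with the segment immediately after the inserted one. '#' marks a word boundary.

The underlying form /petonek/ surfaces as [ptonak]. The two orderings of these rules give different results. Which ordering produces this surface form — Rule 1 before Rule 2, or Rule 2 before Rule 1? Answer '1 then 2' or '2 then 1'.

Order 1 then 2:
  1 Vowel Epenthesis: no change — [petonek]
  2 Medial Vowel Deletion: [petonek] → [ptonk]
  result: [ptonk]
Order 2 then 1:
  2 Medial Vowel Deletion: [petonek] → [ptonk]
  1 Vowel Epenthesis: [ptonk] → [ptonak]
  result: [ptonak]

2 then 1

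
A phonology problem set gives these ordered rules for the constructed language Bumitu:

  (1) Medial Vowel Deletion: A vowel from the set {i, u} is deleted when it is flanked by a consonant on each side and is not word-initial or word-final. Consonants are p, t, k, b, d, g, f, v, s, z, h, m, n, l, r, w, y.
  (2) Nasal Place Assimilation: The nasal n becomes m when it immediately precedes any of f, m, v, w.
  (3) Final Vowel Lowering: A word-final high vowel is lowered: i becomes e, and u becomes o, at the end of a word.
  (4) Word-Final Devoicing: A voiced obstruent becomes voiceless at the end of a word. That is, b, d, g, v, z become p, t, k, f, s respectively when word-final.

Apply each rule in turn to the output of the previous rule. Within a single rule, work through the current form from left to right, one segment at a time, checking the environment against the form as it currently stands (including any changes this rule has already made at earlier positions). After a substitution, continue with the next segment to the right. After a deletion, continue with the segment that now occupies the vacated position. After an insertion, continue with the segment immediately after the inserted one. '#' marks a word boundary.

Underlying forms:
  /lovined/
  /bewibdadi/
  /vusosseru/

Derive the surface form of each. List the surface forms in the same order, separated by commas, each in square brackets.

[lovnet], [bewbdade], [vsossero]

/lovined/:
  (1) Medial Vowel Deletion: [lovined] → [lovned]
  (2) Nasal Place Assimilation: no change — [lovned]
  (3) Final Vowel Lowering: no change — [lovned]
  (4) Word-Final Devoicing: [lovned] → [lovnet]
/bewibdadi/:
  (1) Medial Vowel Deletion: [bewibdadi] → [bewbdadi]
  (2) Nasal Place Assimilation: no change — [bewbdadi]
  (3) Final Vowel Lowering: [bewbdadi] → [bewbdade]
  (4) Word-Final Devoicing: no change — [bewbdade]
/vusosseru/:
  (1) Medial Vowel Deletion: [vusosseru] → [vsosseru]
  (2) Nasal Place Assimilation: no change — [vsosseru]
  (3) Final Vowel Lowering: [vsosseru] → [vsossero]
  (4) Word-Final Devoicing: no change — [vsossero]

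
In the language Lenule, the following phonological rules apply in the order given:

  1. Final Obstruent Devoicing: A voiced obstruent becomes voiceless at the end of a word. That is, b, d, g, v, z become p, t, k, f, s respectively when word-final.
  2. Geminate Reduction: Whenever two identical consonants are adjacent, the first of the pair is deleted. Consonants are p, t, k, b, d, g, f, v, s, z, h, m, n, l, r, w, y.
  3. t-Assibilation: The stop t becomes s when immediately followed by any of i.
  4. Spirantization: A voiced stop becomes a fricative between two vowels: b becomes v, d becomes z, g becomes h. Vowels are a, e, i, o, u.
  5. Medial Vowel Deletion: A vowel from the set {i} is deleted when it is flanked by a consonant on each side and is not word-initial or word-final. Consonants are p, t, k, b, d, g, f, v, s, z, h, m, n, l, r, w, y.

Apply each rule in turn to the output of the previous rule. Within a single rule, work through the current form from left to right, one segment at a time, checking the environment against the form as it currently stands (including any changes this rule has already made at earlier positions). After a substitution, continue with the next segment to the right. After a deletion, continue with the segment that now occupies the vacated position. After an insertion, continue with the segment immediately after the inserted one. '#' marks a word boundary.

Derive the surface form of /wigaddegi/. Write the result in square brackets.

1 Final Obstruent Devoicing: no change — [wigaddegi]
2 Geminate Reduction: [wigaddegi] → [wigadegi]
3 t-Assibilation: no change — [wigadegi]
4 Spirantization: [wigadegi] → [wihazehi]
5 Medial Vowel Deletion: [wihazehi] → [whazehi]

[whazehi]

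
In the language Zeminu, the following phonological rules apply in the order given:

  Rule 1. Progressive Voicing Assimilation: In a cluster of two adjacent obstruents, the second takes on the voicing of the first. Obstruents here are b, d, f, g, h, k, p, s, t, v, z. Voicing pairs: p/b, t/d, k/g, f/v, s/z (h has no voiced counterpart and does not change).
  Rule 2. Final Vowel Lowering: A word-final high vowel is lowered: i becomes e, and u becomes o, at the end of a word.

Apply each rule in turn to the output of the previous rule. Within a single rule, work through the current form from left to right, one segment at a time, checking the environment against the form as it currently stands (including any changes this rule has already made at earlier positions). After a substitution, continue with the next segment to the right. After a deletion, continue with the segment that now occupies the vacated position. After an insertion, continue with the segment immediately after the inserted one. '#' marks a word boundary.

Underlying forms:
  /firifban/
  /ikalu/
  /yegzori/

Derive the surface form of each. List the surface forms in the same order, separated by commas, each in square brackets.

/firifban/:
  Rule 1 Progressive Voicing Assimilation: [firifban] → [firifpan]
  Rule 2 Final Vowel Lowering: no change — [firifpan]
/ikalu/:
  Rule 1 Progressive Voicing Assimilation: no change — [ikalu]
  Rule 2 Final Vowel Lowering: [ikalu] → [ikalo]
/yegzori/:
  Rule 1 Progressive Voicing Assimilation: no change — [yegzori]
  Rule 2 Final Vowel Lowering: [yegzori] → [yegzore]

[firifpan], [ikalo], [yegzore]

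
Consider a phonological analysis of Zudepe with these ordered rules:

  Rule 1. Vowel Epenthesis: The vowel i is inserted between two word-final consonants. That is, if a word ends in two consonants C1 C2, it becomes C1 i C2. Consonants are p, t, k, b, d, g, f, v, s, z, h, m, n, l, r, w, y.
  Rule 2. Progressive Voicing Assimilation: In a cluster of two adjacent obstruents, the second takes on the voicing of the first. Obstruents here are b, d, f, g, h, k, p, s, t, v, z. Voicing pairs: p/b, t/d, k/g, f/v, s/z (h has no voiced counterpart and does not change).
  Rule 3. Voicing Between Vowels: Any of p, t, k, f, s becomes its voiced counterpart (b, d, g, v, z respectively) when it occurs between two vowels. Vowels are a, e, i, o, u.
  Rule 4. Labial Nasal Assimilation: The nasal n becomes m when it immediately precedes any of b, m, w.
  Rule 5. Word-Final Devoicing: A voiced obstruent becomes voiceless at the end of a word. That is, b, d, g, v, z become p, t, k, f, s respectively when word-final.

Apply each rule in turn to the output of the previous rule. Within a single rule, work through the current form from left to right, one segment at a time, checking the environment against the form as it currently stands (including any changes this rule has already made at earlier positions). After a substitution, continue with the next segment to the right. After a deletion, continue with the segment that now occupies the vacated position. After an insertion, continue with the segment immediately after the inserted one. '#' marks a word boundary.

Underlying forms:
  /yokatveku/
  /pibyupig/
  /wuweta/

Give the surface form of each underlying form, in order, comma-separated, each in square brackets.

/yokatveku/:
  Rule 1 Vowel Epenthesis: no change — [yokatveku]
  Rule 2 Progressive Voicing Assimilation: [yokatveku] → [yokatfeku]
  Rule 3 Voicing Between Vowels: [yokatfeku] → [yogatfegu]
  Rule 4 Labial Nasal Assimilation: no change — [yogatfegu]
  Rule 5 Word-Final Devoicing: no change — [yogatfegu]
/pibyupig/:
  Rule 1 Vowel Epenthesis: no change — [pibyupig]
  Rule 2 Progressive Voicing Assimilation: no change — [pibyupig]
  Rule 3 Voicing Between Vowels: [pibyupig] → [pibyubig]
  Rule 4 Labial Nasal Assimilation: no change — [pibyubig]
  Rule 5 Word-Final Devoicing: [pibyubig] → [pibyubik]
/wuweta/:
  Rule 1 Vowel Epenthesis: no change — [wuweta]
  Rule 2 Progressive Voicing Assimilation: no change — [wuweta]
  Rule 3 Voicing Between Vowels: [wuweta] → [wuweda]
  Rule 4 Labial Nasal Assimilation: no change — [wuweda]
  Rule 5 Word-Final Devoicing: no change — [wuweda]

[yogatfegu], [pibyubik], [wuweda]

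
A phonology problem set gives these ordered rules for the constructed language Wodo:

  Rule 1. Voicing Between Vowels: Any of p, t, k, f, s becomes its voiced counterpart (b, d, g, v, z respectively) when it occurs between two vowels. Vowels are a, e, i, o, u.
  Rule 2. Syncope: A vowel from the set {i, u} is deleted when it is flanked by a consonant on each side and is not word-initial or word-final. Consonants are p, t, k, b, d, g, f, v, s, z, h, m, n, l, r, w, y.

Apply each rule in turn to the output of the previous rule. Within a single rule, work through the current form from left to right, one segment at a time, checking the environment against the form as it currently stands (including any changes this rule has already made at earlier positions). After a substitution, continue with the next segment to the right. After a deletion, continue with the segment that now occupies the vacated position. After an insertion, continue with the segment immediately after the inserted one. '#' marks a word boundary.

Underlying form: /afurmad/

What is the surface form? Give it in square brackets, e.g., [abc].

[avrmad]

Rule 1 Voicing Between Vowels: [afurmad] → [avurmad]
Rule 2 Syncope: [avurmad] → [avrmad]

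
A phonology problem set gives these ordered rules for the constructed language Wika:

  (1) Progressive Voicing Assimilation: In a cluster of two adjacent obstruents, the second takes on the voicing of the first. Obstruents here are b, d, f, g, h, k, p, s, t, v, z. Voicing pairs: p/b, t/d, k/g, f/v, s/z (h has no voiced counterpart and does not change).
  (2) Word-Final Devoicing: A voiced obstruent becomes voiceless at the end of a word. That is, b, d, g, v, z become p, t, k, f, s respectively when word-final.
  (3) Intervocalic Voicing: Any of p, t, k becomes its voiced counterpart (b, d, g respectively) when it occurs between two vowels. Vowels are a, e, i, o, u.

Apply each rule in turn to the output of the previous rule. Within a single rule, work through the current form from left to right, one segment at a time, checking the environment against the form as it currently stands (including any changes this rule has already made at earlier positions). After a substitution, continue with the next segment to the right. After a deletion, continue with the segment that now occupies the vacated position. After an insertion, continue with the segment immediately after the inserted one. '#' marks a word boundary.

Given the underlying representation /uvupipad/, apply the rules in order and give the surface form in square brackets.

[uvubibat]

(1) Progressive Voicing Assimilation: no change — [uvupipad]
(2) Word-Final Devoicing: [uvupipad] → [uvupipat]
(3) Intervocalic Voicing: [uvupipat] → [uvubibat]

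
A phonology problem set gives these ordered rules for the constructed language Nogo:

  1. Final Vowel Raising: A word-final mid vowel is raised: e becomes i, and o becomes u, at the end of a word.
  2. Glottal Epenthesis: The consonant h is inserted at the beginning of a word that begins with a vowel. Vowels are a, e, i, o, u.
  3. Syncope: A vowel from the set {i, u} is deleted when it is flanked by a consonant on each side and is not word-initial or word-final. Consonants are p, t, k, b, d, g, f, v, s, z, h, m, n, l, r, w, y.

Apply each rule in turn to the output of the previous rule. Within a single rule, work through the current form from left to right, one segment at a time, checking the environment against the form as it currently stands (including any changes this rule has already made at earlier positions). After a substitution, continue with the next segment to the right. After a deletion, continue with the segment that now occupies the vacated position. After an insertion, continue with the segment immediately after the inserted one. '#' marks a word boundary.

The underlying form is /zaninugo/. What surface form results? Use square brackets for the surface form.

1 Final Vowel Raising: [zaninugo] → [zaninugu]
2 Glottal Epenthesis: no change — [zaninugu]
3 Syncope: [zaninugu] → [zanngu]

[zanngu]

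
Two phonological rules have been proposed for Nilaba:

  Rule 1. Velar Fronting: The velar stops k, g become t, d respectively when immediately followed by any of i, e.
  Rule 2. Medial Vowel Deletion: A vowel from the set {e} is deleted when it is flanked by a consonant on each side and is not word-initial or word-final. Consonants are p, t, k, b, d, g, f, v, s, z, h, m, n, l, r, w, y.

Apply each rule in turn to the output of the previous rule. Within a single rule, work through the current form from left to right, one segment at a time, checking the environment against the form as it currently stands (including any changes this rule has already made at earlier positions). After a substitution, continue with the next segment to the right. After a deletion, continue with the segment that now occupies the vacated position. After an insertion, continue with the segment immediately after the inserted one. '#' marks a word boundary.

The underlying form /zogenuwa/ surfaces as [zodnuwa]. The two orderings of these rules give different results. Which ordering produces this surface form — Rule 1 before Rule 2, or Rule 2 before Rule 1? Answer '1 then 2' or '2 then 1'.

Order 1 then 2:
  1 Velar Fronting: [zogenuwa] → [zodenuwa]
  2 Medial Vowel Deletion: [zodenuwa] → [zodnuwa]
  result: [zodnuwa]
Order 2 then 1:
  2 Medial Vowel Deletion: [zogenuwa] → [zognuwa]
  1 Velar Fronting: no change — [zognuwa]
  result: [zognuwa]

1 then 2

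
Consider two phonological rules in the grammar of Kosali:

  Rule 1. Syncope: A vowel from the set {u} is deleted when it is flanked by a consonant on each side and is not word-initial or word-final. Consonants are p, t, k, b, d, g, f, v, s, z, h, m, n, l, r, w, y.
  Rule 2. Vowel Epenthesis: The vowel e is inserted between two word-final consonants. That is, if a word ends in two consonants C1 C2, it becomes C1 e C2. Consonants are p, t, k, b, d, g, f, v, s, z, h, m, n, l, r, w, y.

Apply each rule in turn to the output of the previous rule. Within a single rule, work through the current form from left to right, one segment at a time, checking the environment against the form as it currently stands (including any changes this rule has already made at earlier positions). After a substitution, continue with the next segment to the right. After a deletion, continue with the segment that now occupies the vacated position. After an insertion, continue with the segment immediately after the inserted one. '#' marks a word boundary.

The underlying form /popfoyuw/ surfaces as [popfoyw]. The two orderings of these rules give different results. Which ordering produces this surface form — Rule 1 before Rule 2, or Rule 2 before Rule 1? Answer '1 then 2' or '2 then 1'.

Order 1 then 2:
  1 Syncope: [popfoyuw] → [popfoyw]
  2 Vowel Epenthesis: [popfoyw] → [popfoyew]
  result: [popfoyew]
Order 2 then 1:
  2 Vowel Epenthesis: no change — [popfoyuw]
  1 Syncope: [popfoyuw] → [popfoyw]
  result: [popfoyw]

2 then 1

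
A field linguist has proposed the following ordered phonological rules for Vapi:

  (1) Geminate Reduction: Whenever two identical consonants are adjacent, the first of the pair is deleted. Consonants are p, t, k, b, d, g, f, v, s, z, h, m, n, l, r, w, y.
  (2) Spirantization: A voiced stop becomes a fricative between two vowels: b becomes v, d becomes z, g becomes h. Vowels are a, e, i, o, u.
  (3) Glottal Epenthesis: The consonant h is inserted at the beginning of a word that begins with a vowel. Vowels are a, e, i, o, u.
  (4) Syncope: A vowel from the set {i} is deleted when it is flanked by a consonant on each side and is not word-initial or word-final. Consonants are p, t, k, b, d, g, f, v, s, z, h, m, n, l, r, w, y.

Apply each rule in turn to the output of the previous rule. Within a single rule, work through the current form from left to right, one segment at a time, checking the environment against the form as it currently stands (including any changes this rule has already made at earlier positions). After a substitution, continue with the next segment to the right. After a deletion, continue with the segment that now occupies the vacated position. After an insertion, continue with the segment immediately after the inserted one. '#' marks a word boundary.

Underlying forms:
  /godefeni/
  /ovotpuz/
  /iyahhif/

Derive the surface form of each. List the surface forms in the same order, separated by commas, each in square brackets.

/godefeni/:
  (1) Geminate Reduction: no change — [godefeni]
  (2) Spirantization: [godefeni] → [gozefeni]
  (3) Glottal Epenthesis: no change — [gozefeni]
  (4) Syncope: no change — [gozefeni]
/ovotpuz/:
  (1) Geminate Reduction: no change — [ovotpuz]
  (2) Spirantization: no change — [ovotpuz]
  (3) Glottal Epenthesis: [ovotpuz] → [hovotpuz]
  (4) Syncope: no change — [hovotpuz]
/iyahhif/:
  (1) Geminate Reduction: [iyahhif] → [iyahif]
  (2) Spirantization: no change — [iyahif]
  (3) Glottal Epenthesis: [iyahif] → [hiyahif]
  (4) Syncope: [hiyahif] → [hyahf]

[gozefeni], [hovotpuz], [hyahf]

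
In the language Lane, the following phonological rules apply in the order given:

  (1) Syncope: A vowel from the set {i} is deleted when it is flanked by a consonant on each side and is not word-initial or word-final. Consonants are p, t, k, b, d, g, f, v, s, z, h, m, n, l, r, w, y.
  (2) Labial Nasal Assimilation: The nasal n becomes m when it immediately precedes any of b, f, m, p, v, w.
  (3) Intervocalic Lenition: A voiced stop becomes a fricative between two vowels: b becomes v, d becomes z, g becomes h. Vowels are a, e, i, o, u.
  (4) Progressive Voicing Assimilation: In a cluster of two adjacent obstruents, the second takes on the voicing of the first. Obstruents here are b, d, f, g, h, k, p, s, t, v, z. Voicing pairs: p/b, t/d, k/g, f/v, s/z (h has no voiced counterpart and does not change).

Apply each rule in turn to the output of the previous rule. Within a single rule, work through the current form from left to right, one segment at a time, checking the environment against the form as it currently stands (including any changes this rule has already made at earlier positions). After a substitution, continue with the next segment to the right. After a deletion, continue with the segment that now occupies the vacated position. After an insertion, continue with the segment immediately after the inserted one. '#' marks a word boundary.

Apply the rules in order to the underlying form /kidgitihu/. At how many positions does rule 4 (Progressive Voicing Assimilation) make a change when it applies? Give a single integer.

(1) Syncope: [kidgitihu] → [kdgthu]
(2) Labial Nasal Assimilation: no change — [kdgthu]
(3) Intervocalic Lenition: no change — [kdgthu]
(4) Progressive Voicing Assimilation: [kdgthu] → [ktkthu]
Rule 4 changed 2 position(s).

2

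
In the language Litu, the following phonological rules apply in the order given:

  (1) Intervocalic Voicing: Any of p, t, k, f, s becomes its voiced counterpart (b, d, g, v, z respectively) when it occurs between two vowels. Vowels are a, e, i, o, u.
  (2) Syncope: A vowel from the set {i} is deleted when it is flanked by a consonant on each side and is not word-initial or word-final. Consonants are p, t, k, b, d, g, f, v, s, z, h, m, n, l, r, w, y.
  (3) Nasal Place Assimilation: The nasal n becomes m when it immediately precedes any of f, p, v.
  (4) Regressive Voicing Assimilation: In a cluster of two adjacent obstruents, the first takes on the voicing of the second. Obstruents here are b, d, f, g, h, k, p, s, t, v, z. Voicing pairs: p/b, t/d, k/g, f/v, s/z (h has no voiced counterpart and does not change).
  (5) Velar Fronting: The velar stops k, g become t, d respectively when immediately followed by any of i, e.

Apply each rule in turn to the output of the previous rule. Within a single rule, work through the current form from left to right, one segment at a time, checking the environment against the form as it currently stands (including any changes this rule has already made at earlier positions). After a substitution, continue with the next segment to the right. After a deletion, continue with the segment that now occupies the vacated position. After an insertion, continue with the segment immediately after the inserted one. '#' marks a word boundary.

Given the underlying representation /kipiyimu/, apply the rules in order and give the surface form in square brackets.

[gbymu]

(1) Intervocalic Voicing: [kipiyimu] → [kibiyimu]
(2) Syncope: [kibiyimu] → [kbymu]
(3) Nasal Place Assimilation: no change — [kbymu]
(4) Regressive Voicing Assimilation: [kbymu] → [gbymu]
(5) Velar Fronting: no change — [gbymu]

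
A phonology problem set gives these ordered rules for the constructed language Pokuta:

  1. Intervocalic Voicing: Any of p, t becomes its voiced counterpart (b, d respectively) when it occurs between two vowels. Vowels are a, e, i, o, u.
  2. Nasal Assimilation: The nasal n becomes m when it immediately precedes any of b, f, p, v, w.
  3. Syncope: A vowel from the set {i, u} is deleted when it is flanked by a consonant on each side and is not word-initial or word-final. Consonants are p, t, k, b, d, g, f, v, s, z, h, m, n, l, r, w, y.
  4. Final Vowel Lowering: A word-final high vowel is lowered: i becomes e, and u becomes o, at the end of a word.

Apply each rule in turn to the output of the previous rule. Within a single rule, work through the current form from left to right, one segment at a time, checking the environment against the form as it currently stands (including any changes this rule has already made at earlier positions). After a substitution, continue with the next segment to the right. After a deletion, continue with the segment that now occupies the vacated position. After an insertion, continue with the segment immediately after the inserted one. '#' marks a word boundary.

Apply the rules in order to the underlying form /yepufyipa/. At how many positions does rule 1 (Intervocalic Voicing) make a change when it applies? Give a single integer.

2

1 Intervocalic Voicing: [yepufyipa] → [yebufyiba]
2 Nasal Assimilation: no change — [yebufyiba]
3 Syncope: [yebufyiba] → [yebfyba]
4 Final Vowel Lowering: no change — [yebfyba]
Rule 1 changed 2 position(s).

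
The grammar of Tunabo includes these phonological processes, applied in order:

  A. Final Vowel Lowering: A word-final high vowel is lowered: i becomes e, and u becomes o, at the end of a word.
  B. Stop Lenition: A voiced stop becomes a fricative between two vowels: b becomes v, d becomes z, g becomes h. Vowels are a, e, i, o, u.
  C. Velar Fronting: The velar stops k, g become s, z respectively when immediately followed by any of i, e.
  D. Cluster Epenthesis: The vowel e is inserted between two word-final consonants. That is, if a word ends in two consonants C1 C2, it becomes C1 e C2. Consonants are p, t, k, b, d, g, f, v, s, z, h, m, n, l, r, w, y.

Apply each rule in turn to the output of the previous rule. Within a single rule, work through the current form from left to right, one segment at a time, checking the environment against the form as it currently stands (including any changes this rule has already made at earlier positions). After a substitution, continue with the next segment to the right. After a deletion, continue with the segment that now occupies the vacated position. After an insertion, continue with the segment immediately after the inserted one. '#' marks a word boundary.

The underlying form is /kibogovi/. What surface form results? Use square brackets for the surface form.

A Final Vowel Lowering: [kibogovi] → [kibogove]
B Stop Lenition: [kibogove] → [kivohove]
C Velar Fronting: [kivohove] → [sivohove]
D Cluster Epenthesis: no change — [sivohove]

[sivohove]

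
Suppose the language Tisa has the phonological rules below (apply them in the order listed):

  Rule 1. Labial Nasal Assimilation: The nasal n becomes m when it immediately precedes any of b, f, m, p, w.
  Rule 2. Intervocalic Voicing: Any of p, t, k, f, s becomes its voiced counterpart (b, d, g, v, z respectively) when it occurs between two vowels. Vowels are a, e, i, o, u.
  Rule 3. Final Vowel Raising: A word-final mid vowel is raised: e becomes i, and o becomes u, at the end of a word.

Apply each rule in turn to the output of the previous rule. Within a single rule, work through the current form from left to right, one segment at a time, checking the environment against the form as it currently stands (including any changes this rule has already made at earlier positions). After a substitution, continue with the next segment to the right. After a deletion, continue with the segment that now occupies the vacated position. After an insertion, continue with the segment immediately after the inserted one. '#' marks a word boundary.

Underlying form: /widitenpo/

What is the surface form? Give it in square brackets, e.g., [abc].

Rule 1 Labial Nasal Assimilation: [widitenpo] → [widitempo]
Rule 2 Intervocalic Voicing: [widitempo] → [wididempo]
Rule 3 Final Vowel Raising: [wididempo] → [wididempu]

[wididempu]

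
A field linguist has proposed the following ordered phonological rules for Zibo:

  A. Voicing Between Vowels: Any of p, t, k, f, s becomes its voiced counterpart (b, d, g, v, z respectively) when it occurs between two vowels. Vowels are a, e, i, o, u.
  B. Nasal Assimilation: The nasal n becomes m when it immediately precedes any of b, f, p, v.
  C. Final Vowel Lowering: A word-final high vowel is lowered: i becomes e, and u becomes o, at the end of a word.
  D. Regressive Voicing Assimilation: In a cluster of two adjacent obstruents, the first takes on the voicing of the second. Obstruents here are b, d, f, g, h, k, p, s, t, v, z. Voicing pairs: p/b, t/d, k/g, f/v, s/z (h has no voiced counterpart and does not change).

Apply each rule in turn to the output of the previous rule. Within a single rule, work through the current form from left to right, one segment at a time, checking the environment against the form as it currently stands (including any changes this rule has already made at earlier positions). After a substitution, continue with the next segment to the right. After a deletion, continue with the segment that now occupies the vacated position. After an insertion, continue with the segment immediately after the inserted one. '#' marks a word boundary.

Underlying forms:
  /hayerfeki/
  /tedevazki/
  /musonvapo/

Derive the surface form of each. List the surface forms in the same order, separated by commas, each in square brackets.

[hayerfege], [tedevaske], [muzomvabo]

/hayerfeki/:
  A Voicing Between Vowels: [hayerfeki] → [hayerfegi]
  B Nasal Assimilation: no change — [hayerfegi]
  C Final Vowel Lowering: [hayerfegi] → [hayerfege]
  D Regressive Voicing Assimilation: no change — [hayerfege]
/tedevazki/:
  A Voicing Between Vowels: no change — [tedevazki]
  B Nasal Assimilation: no change — [tedevazki]
  C Final Vowel Lowering: [tedevazki] → [tedevazke]
  D Regressive Voicing Assimilation: [tedevazke] → [tedevaske]
/musonvapo/:
  A Voicing Between Vowels: [musonvapo] → [muzonvabo]
  B Nasal Assimilation: [muzonvabo] → [muzomvabo]
  C Final Vowel Lowering: no change — [muzomvabo]
  D Regressive Voicing Assimilation: no change — [muzomvabo]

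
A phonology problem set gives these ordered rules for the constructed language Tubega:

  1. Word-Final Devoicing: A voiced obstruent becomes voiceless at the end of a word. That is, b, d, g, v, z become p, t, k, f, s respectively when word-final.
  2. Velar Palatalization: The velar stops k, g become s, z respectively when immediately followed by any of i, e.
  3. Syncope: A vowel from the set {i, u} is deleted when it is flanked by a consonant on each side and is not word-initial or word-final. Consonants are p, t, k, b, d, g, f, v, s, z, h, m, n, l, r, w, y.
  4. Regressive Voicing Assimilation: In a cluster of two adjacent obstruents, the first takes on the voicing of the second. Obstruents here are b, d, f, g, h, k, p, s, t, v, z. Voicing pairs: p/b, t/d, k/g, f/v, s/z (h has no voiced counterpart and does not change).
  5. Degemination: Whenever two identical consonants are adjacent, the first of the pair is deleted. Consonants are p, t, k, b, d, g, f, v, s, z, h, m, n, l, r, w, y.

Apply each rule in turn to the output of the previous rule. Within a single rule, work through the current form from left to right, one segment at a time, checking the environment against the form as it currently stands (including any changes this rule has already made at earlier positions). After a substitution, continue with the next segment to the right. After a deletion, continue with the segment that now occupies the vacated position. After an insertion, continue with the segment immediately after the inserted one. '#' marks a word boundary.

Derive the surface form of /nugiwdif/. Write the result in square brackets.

1 Word-Final Devoicing: no change — [nugiwdif]
2 Velar Palatalization: [nugiwdif] → [nuziwdif]
3 Syncope: [nuziwdif] → [nzwdf]
4 Regressive Voicing Assimilation: [nzwdf] → [nzwtf]
5 Degemination: no change — [nzwtf]

[nzwtf]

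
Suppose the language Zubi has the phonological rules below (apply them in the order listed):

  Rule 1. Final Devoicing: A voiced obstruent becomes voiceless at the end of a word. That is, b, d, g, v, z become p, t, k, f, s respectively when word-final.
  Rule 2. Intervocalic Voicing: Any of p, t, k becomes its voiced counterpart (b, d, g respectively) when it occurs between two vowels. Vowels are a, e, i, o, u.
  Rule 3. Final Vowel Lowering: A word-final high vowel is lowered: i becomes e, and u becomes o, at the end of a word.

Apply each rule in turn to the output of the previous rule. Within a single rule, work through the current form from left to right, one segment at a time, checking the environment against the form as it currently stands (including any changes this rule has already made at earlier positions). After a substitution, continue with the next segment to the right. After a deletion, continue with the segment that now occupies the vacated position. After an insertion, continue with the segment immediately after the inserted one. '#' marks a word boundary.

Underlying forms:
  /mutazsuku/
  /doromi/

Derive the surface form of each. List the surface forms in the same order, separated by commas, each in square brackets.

[mudazsugo], [dorome]

/mutazsuku/:
  Rule 1 Final Devoicing: no change — [mutazsuku]
  Rule 2 Intervocalic Voicing: [mutazsuku] → [mudazsugu]
  Rule 3 Final Vowel Lowering: [mudazsugu] → [mudazsugo]
/doromi/:
  Rule 1 Final Devoicing: no change — [doromi]
  Rule 2 Intervocalic Voicing: no change — [doromi]
  Rule 3 Final Vowel Lowering: [doromi] → [dorome]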